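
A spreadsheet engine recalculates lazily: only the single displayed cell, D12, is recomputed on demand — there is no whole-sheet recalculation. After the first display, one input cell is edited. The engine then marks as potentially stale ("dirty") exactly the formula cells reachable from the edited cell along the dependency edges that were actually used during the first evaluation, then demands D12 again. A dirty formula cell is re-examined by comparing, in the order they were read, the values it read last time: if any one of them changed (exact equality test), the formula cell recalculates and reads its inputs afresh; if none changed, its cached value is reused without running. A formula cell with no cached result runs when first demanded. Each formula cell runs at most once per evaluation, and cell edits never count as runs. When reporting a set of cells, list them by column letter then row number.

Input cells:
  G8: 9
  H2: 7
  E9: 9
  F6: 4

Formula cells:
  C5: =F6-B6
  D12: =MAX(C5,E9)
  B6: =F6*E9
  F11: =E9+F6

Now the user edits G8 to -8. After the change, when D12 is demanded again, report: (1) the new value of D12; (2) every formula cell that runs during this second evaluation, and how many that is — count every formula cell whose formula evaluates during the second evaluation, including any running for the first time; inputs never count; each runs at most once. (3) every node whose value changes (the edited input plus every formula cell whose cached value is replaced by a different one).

New value of D12: 9.
Formula cells that run: none — 0 in total.
Values that change: G8.
Key observation: G8 is never demanded by the output, so the edit triggers no recomputation at all.

First evaluation (everything demanded from the output):
  B6 = 4 * 9 = 36
  C5 = 4 - 36 = -32
  D12 = MAX(-32, 9) = 9

Propagation after the edit:
  G8 feeds no computation that the output demands — nothing is marked dirty and nothing runs.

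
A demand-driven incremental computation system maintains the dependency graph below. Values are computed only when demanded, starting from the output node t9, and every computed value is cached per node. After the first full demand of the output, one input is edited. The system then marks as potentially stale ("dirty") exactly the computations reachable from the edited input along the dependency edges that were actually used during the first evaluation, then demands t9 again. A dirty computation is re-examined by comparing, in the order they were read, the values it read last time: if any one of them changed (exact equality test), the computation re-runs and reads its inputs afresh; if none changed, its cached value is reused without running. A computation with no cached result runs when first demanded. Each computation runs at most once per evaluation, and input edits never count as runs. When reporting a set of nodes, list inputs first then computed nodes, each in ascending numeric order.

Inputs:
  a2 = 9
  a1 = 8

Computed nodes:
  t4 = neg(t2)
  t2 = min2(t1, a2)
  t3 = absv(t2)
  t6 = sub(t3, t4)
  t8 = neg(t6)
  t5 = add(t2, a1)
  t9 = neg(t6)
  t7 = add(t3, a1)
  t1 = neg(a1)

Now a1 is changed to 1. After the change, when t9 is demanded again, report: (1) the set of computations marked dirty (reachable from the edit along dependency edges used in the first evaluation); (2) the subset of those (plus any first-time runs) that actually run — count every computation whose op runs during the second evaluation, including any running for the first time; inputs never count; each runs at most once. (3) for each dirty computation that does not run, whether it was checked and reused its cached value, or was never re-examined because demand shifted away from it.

First evaluation (everything demanded from the output):
  t1 = neg(8) = -8
  t2 = min2(-8, 9) = -8
  t3 = absv(-8) = 8
  t4 = neg(-8) = 8
  t6 = sub(8, 8) = 0
  t9 = neg(0) = 0

Propagation after the edit:
  t1: runs — a1 8->1; result -1.
  t2: runs — t1 -8->-1; result -1.
  t3: runs — t2 -8->-1; result 1.
  t4: runs — t2 -8->-1; result 1.
  t6: runs — t3 8->1; t4 8->1; result 0 (same value as before).
  t9: checked — values it read are unchanged (t6 unchanged); reused cached 0 without running.

Key observation: the change is absorbed at t6 — it re-runs but produces the same value, and the output's value is unchanged.

Marked dirty: t1, t2, t3, t4, t6, t9.
Computations that run: t1, t2, t3, t4, t6 — 5 in total.
Checked but reused from cache: t9.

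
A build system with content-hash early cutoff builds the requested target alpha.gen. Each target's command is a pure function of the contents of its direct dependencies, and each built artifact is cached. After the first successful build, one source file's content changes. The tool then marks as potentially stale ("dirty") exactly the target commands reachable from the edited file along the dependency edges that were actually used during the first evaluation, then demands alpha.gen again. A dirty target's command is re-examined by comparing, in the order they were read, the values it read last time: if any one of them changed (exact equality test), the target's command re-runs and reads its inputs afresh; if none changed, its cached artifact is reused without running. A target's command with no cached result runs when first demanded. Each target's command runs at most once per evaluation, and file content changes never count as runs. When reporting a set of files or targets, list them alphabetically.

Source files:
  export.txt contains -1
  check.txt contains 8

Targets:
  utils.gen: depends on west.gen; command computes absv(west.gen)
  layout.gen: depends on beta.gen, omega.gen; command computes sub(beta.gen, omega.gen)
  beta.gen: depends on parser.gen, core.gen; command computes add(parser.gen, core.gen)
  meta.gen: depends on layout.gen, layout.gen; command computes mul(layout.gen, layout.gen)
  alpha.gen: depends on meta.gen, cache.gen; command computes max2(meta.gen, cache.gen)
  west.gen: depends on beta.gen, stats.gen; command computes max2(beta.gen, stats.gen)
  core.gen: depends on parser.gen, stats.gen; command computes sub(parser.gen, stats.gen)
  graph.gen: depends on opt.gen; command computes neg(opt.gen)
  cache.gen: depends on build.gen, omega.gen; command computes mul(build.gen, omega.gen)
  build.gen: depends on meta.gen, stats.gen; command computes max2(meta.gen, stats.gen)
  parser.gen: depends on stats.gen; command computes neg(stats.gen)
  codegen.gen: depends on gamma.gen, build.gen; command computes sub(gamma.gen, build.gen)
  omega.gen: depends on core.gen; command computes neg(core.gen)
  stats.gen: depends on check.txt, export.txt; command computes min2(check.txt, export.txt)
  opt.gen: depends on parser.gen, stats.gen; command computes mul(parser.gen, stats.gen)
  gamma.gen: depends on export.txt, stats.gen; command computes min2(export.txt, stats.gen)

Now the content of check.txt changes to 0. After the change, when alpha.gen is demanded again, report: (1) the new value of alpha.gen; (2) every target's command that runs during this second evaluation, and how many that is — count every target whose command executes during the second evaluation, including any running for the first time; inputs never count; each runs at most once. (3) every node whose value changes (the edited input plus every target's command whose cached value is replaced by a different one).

New value of alpha.gen: 25.
Target commands that run: stats.gen — 1 in total.
Values that change: check.txt.
Key observation: the change is absorbed at stats.gen — it re-runs but produces the same value, and the output's value is unchanged.

First evaluation (everything demanded from the output):
  stats.gen = min2(8, -1) = -1
  parser.gen = neg(-1) = 1
  core.gen = sub(1, -1) = 2
  beta.gen = add(1, 2) = 3
  omega.gen = neg(2) = -2
  layout.gen = sub(3, -2) = 5
  meta.gen = mul(5, 5) = 25
  build.gen = max2(25, -1) = 25
  cache.gen = mul(25, -2) = -50
  alpha.gen = max2(25, -50) = 25

Propagation after the edit:
  stats.gen: runs — check.txt 8->0; result -1 (same value as before).
  parser.gen: checked — values it read are unchanged (stats.gen unchanged); reused cached 1 without running.
  core.gen: checked — values it read are unchanged (parser.gen unchanged, stats.gen unchanged); reused cached 2 without running.
  beta.gen: checked — values it read are unchanged (parser.gen unchanged, core.gen unchanged); reused cached 3 without running.
  omega.gen: checked — values it read are unchanged (core.gen unchanged); reused cached -2 without running.
  layout.gen: checked — values it read are unchanged (beta.gen unchanged, omega.gen unchanged); reused cached 5 without running.
  meta.gen: checked — values it read are unchanged (layout.gen unchanged, layout.gen unchanged); reused cached 25 without running.
  build.gen: checked — values it read are unchanged (meta.gen unchanged, stats.gen unchanged); reused cached 25 without running.
  cache.gen: checked — values it read are unchanged (build.gen unchanged, omega.gen unchanged); reused cached -50 without running.
  alpha.gen: checked — values it read are unchanged (meta.gen unchanged, cache.gen unchanged); reused cached 25 without running.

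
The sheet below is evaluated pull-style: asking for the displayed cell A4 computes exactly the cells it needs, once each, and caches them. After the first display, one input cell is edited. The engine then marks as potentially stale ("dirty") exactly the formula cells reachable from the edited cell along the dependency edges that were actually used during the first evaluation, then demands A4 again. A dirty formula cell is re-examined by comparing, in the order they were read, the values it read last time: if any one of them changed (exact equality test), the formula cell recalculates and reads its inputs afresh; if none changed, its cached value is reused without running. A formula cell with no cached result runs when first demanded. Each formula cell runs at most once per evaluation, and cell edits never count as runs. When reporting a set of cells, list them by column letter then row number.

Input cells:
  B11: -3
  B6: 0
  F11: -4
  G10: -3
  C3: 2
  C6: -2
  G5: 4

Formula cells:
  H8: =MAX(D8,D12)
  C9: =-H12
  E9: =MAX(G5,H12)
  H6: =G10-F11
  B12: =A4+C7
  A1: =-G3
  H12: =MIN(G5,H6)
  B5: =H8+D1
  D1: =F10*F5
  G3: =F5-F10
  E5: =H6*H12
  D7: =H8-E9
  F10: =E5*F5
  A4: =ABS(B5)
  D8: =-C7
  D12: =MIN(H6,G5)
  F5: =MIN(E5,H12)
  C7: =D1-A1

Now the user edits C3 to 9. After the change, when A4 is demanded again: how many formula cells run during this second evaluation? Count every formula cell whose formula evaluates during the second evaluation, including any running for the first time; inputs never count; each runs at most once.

First demand of the output computes:
  H6 = -3 - -4 = 1
  D12 = MIN(1, 4) = 1
  H12 = MIN(4, 1) = 1
  E5 = 1 * 1 = 1
  F5 = MIN(1, 1) = 1
  F10 = 1 * 1 = 1
  D1 = 1 * 1 = 1
  G3 = 1 - 1 = 0
  A1 = -(0) = 0
  C7 = 1 - 0 = 1
  D8 = -(1) = -1
  H8 = MAX(-1, 1) = 1
  B5 = 1 + 1 = 2
  A4 = ABS(2) = 2

After the edit, cleaning proceeds:
  no node depends on C3 at all; the second demand re-runs nothing.

Note the shortcut — nothing in the graph depends on C3 at all, so no recomputation happens.

0 formula cells run: none.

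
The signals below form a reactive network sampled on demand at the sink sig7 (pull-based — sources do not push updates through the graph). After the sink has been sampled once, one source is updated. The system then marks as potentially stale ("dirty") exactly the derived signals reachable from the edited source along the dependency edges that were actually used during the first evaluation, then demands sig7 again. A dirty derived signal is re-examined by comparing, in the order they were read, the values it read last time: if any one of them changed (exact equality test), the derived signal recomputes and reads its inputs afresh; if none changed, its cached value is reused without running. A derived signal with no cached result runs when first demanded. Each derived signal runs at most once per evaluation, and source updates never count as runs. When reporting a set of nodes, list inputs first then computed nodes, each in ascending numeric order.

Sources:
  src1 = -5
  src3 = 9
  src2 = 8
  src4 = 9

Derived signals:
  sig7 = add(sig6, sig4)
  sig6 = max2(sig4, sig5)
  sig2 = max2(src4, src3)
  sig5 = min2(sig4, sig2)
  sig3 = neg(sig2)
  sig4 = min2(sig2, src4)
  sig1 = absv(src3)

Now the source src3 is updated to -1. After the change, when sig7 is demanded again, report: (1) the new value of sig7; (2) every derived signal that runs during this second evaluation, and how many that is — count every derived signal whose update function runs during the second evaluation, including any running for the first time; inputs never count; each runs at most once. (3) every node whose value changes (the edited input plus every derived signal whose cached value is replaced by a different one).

sig7 now evaluates to 18.
Run set: sig2 (1 run).
Changed values: src3.
The important point: sig2 recomputes to an identical value, and the output ends up unchanged.

Initial pass — values computed on the first demand:
  sig2 = max2(9, 9) = 9
  sig4 = min2(9, 9) = 9
  sig5 = min2(9, 9) = 9
  sig6 = max2(9, 9) = 9
  sig7 = add(9, 9) = 18

Second demand — change propagation:
  sig2: re-runs because src3 9->-1; new result 9 (unchanged).
  sig4: re-examined; everything it read last time is the same (sig2 unchanged, src4 unchanged) — cache 9 kept, no run.
  sig5: re-examined; everything it read last time is the same (sig4 unchanged, sig2 unchanged) — cache 9 kept, no run.
  sig6: re-examined; everything it read last time is the same (sig4 unchanged, sig5 unchanged) — cache 9 kept, no run.
  sig7: re-examined; everything it read last time is the same (sig6 unchanged, sig4 unchanged) — cache 18 kept, no run.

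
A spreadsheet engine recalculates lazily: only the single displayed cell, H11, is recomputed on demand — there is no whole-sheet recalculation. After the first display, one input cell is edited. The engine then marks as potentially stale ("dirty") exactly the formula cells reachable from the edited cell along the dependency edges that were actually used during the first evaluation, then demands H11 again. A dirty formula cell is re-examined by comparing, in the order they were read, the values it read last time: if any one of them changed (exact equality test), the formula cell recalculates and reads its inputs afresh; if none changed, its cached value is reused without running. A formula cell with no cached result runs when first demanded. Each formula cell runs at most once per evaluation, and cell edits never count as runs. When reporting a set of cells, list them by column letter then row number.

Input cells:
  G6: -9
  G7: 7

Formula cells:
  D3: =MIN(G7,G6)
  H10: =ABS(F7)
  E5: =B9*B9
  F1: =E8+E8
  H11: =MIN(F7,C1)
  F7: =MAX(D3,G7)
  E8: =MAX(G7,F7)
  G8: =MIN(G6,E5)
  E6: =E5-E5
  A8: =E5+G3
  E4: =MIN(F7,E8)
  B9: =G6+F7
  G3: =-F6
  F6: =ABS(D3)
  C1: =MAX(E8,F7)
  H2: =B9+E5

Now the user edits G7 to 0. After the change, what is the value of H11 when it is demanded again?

New value of H11: 0.

First evaluation (everything demanded from the output):
  D3 = MIN(7, -9) = -9
  F7 = MAX(-9, 7) = 7
  E8 = MAX(7, 7) = 7
  C1 = MAX(7, 7) = 7
  H11 = MIN(7, 7) = 7

Propagation after the edit:
  D3: runs — G7 7->0; result -9 (same value as before).
  F7: runs — G7 7->0; result 0.
  E8: runs — G7 7->0; F7 7->0; result 0.
  C1: runs — E8 7->0; F7 7->0; result 0.
  H11: runs — F7 7->0; C1 7->0; result 0.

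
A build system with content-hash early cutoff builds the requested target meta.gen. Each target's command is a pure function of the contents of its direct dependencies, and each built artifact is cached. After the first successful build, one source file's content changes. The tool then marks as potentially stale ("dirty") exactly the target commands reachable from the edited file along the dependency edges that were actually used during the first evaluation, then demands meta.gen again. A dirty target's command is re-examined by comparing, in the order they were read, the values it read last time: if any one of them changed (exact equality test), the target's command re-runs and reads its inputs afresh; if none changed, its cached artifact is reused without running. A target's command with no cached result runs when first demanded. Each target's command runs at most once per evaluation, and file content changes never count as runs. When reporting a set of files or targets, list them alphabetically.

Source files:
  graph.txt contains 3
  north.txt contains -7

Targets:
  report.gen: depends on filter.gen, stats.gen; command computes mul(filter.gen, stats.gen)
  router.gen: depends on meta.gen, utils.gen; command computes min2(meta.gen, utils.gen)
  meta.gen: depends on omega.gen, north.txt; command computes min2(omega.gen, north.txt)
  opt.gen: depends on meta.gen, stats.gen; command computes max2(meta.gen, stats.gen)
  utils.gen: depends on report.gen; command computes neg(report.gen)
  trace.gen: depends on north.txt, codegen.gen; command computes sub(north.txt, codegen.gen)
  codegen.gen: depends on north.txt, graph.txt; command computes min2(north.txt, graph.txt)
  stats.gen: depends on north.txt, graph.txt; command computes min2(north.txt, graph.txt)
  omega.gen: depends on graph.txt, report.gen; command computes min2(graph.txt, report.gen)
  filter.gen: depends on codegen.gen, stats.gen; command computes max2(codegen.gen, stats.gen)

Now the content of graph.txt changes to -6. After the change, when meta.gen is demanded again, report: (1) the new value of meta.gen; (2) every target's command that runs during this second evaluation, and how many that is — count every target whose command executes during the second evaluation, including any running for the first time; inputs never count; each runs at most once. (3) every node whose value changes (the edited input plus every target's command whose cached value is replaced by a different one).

New value of meta.gen: -7.
Target commands that run: codegen.gen, meta.gen, omega.gen, stats.gen — 4 in total.
Values that change: graph.txt, omega.gen.
Key observation: the cutoff stops propagation at filter.gen — its inputs' values are unchanged, so it reuses its cache.

First evaluation (everything demanded from the output):
  codegen.gen = min2(-7, 3) = -7
  stats.gen = min2(-7, 3) = -7
  filter.gen = max2(-7, -7) = -7
  report.gen = mul(-7, -7) = 49
  omega.gen = min2(3, 49) = 3
  meta.gen = min2(3, -7) = -7

Propagation after the edit:
  codegen.gen: runs — graph.txt 3->-6; result -7 (same value as before).
  stats.gen: runs — graph.txt 3->-6; result -7 (same value as before).
  filter.gen: checked — values it read are unchanged (codegen.gen unchanged, stats.gen unchanged); reused cached -7 without running.
  report.gen: checked — values it read are unchanged (filter.gen unchanged, stats.gen unchanged); reused cached 49 without running.
  omega.gen: runs — graph.txt 3->-6; result -6.
  meta.gen: runs — omega.gen 3->-6; result -7 (same value as before).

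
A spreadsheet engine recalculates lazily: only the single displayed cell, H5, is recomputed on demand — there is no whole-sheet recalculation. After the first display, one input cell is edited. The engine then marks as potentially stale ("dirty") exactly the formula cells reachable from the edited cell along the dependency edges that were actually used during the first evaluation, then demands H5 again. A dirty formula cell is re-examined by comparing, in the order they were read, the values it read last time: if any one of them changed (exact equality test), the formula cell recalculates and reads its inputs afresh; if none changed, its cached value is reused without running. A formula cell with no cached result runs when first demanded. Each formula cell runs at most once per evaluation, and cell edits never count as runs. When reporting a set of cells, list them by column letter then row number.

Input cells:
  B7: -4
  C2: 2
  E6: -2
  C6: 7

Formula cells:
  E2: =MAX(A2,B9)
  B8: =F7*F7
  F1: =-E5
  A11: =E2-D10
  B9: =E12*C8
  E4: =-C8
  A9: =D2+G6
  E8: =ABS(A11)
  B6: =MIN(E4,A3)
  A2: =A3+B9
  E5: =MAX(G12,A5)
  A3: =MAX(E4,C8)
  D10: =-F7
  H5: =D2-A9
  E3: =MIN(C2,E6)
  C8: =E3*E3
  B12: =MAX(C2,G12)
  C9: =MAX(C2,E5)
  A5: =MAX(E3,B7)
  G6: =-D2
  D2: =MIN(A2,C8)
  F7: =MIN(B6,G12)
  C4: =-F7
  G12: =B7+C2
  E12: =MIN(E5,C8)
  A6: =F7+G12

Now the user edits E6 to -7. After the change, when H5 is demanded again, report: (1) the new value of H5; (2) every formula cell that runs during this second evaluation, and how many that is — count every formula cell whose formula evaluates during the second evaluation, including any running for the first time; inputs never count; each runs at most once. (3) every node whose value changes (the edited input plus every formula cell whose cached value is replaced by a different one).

First evaluation (everything demanded from the output):
  E3 = MIN(2, -2) = -2
  A5 = MAX(-2, -4) = -2
  C8 = -2 * -2 = 4
  E4 = -(4) = -4
  A3 = MAX(-4, 4) = 4
  G12 = -4 + 2 = -2
  E5 = MAX(-2, -2) = -2
  E12 = MIN(-2, 4) = -2
  B9 = -2 * 4 = -8
  A2 = 4 + -8 = -4
  D2 = MIN(-4, 4) = -4
  G6 = -(-4) = 4
  A9 = -4 + 4 = 0
  H5 = -4 - 0 = -4

Propagation after the edit:
  E3: runs — E6 -2->-7; result -7.
  A5: runs — E3 -2->-7; result -4.
  C8: runs — E3 -2->-7; E3 -2->-7; result 49.
  E4: runs — C8 4->49; result -49.
  A3: runs — E4 -4->-49; C8 4->49; result 49.
  E5: runs — A5 -2->-4; result -2 (same value as before).
  E12: runs — C8 4->49; result -2 (same value as before).
  B9: runs — C8 4->49; result -98.
  A2: runs — A3 4->49; B9 -8->-98; result -49.
  D2: runs — A2 -4->-49; C8 4->49; result -49.
  G6: runs — D2 -4->-49; result 49.
  A9: runs — D2 -4->-49; G6 4->49; result 0 (same value as before).
  H5: runs — D2 -4->-49; result -49.

New value of H5: -49.
Formula cells that run: A2, A3, A5, A9, B9, C8, D2, E3, E4, E5, E12, G6, H5 — 13 in total.
Values that change: A2, A3, A5, B9, C8, D2, E3, E4, E6, G6, H5.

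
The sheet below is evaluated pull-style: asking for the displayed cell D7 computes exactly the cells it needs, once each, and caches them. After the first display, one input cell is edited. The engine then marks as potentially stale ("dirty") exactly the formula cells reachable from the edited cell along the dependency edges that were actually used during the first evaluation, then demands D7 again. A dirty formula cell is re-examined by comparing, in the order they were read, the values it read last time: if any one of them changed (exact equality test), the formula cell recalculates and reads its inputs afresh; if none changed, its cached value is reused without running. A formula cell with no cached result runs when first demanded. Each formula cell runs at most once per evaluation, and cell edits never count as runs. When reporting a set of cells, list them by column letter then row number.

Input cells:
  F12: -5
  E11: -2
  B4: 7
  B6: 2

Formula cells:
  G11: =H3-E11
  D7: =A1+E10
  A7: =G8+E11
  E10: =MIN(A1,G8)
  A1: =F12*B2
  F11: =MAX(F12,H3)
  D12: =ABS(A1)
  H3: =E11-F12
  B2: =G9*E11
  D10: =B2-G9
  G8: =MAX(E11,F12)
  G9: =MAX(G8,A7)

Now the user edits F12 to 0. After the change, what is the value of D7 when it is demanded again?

Demanding D7 again yields 0.

First demand of the output computes:
  G8 = MAX(-2, -5) = -2
  A7 = -2 + -2 = -4
  G9 = MAX(-2, -4) = -2
  B2 = -2 * -2 = 4
  A1 = -5 * 4 = -20
  E10 = MIN(-20, -2) = -20
  D7 = -20 + -20 = -40

After the edit, cleaning proceeds:
  G8: a read changed (F12 -5->0) — executes, giving 0.
  A7: a read changed (G8 -2->0) — executes, giving -2.
  G9: a read changed (G8 -2->0; A7 -4->-2) — executes, giving 0.
  B2: a read changed (G9 -2->0) — executes, giving 0.
  A1: a read changed (F12 -5->0; B2 4->0) — executes, giving 0.
  E10: a read changed (A1 -20->0; G8 -2->0) — executes, giving 0.
  D7: a read changed (A1 -20->0; E10 -20->0) — executes, giving 0.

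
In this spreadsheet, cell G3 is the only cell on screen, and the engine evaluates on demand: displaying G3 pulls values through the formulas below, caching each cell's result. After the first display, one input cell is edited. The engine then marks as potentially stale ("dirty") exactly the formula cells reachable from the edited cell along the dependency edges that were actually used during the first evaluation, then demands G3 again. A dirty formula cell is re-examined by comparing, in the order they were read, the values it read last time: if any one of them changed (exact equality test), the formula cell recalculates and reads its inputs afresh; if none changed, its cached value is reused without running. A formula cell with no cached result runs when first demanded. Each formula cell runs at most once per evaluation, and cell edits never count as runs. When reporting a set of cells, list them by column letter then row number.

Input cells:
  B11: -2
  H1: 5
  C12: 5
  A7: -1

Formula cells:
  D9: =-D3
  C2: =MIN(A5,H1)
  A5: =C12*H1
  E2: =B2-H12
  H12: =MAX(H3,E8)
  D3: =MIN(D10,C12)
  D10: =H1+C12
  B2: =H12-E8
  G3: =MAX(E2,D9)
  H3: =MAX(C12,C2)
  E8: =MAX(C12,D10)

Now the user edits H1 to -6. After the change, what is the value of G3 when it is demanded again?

G3 now evaluates to 1.

Initial pass — values computed on the first demand:
  A5 = 5 * 5 = 25
  C2 = MIN(25, 5) = 5
  D10 = 5 + 5 = 10
  D3 = MIN(10, 5) = 5
  D9 = -(5) = -5
  E8 = MAX(5, 10) = 10
  H3 = MAX(5, 5) = 5
  H12 = MAX(5, 10) = 10
  B2 = 10 - 10 = 0
  E2 = 0 - 10 = -10
  G3 = MAX(-10, -5) = -5

Second demand — change propagation:
  A5: re-runs because H1 5->-6; new result -30.
  C2: re-runs because A5 25->-30; H1 5->-6; new result -30.
  D10: re-runs because H1 5->-6; new result -1.
  D3: re-runs because D10 10->-1; new result -1.
  D9: re-runs because D3 5->-1; new result 1.
  E8: re-runs because D10 10->-1; new result 5.
  H3: re-runs because C2 5->-30; new result 5 (unchanged).
  H12: re-runs because E8 10->5; new result 5.
  B2: re-runs because H12 10->5; E8 10->5; new result 0 (unchanged).
  E2: re-runs because H12 10->5; new result -5.
  G3: re-runs because E2 -10->-5; D9 -5->1; new result 1.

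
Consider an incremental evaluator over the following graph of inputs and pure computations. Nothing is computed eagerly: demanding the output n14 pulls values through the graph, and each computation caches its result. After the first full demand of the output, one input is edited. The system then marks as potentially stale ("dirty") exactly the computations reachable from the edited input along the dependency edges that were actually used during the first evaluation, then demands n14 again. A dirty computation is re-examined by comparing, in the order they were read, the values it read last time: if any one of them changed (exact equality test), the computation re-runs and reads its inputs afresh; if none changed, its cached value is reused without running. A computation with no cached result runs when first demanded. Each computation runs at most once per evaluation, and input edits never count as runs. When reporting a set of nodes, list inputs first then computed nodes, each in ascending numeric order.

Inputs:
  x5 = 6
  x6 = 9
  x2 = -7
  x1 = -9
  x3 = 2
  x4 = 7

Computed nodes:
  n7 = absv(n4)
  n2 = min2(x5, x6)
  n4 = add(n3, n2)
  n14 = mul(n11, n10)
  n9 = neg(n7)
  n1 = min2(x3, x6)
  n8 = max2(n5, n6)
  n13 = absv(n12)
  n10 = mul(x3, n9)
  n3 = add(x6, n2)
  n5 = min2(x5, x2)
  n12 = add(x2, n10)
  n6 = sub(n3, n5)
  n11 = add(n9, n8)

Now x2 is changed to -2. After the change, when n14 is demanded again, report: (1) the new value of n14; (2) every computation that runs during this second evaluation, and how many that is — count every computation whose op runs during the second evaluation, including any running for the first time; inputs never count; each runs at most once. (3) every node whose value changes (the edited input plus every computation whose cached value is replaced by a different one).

n14 now evaluates to 168.
Run set: n5, n6, n8, n11, n14 (5 run).
Changed values: x2, n5, n6, n8, n11, n14.

Initial pass — values computed on the first demand:
  n2 = min2(6, 9) = 6
  n3 = add(9, 6) = 15
  n4 = add(15, 6) = 21
  n5 = min2(6, -7) = -7
  n6 = sub(15, -7) = 22
  n7 = absv(21) = 21
  n8 = max2(-7, 22) = 22
  n9 = neg(21) = -21
  n10 = mul(2, -21) = -42
  n11 = add(-21, 22) = 1
  n14 = mul(1, -42) = -42

Second demand — change propagation:
  n5: re-runs because x2 -7->-2; new result -2.
  n6: re-runs because n5 -7->-2; new result 17.
  n8: re-runs because n5 -7->-2; n6 22->17; new result 17.
  n11: re-runs because n8 22->17; new result -4.
  n14: re-runs because n11 1->-4; new result 168.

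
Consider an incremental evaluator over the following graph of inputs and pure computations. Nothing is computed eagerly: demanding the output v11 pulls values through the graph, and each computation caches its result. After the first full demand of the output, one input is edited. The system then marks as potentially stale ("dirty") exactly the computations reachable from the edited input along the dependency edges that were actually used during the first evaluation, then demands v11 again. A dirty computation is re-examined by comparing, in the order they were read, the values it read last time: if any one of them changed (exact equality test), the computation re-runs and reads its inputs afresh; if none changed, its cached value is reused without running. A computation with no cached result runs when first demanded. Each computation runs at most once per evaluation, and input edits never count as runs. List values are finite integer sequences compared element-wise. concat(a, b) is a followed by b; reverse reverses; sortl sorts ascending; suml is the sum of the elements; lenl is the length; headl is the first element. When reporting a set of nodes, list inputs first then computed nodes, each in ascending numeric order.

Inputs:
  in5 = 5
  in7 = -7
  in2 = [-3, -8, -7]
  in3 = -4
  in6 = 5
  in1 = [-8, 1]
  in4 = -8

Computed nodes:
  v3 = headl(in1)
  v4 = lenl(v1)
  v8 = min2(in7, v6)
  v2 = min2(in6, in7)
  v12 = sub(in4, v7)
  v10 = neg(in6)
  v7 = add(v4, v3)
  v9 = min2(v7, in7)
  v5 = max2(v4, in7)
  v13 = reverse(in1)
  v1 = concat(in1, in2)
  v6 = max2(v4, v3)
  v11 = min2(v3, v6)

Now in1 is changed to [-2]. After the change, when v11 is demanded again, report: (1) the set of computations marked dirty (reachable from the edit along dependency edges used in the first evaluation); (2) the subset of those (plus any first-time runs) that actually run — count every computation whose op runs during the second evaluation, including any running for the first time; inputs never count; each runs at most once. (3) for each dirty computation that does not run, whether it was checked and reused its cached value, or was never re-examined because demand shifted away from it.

Initial pass — values computed on the first demand:
  v1 = concat([-8, 1], [-3, -8, -7]) = [-8, 1, -3, -8, -7]
  v3 = headl([-8, 1]) = -8
  v4 = lenl([-8, 1, -3, -8, -7]) = 5
  v6 = max2(5, -8) = 5
  v11 = min2(-8, 5) = -8

Second demand — change propagation:
  v1: re-runs because in1 [-8, 1]->[-2]; new result [-2, -3, -8, -7].
  v3: re-runs because in1 [-8, 1]->[-2]; new result -2.
  v4: re-runs because v1 [-8, 1, -3, -8, -7]->[-2, -3, -8, -7]; new result 4.
  v6: re-runs because v4 5->4; v3 -8->-2; new result 4.
  v11: re-runs because v3 -8->-2; v6 5->4; new result -2.

Dirty set: v1, v3, v4, v6, v11.
Run set: v1, v3, v4, v6, v11 (5 run).
All dirty computations ended up running.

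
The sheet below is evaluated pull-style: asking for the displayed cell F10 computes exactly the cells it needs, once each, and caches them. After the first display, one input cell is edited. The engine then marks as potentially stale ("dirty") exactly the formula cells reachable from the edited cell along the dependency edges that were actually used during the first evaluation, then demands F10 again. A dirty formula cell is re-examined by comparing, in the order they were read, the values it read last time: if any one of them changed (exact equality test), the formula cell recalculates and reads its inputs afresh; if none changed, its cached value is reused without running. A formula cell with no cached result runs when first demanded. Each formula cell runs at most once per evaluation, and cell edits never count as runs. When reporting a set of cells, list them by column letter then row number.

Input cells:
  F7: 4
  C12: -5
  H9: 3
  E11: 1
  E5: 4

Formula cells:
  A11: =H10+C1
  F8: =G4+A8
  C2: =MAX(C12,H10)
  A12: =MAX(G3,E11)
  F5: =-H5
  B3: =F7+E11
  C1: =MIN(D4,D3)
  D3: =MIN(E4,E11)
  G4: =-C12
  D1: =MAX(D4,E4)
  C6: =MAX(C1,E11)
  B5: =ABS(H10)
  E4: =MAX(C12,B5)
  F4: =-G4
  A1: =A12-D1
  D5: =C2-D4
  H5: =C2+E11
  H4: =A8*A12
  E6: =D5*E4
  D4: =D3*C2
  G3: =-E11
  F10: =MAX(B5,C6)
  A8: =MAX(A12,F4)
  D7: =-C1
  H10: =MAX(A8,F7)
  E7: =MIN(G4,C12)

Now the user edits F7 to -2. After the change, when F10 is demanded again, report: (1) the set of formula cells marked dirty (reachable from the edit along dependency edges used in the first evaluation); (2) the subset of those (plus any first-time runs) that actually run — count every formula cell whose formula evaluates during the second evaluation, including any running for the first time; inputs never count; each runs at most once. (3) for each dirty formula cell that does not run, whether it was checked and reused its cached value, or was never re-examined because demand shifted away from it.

First demand of the output computes:
  G3 = -(1) = -1
  A12 = MAX(-1, 1) = 1
  G4 = -(-5) = 5
  F4 = -(5) = -5
  A8 = MAX(1, -5) = 1
  H10 = MAX(1, 4) = 4
  B5 = ABS(4) = 4
  C2 = MAX(-5, 4) = 4
  E4 = MAX(-5, 4) = 4
  D3 = MIN(4, 1) = 1
  D4 = 1 * 4 = 4
  C1 = MIN(4, 1) = 1
  C6 = MAX(1, 1) = 1
  F10 = MAX(4, 1) = 4

After the edit, cleaning proceeds:
  H10: a read changed (F7 4->-2) — executes, giving 1.
  B5: a read changed (H10 4->1) — executes, giving 1.
  C2: a read changed (H10 4->1) — executes, giving 1.
  E4: a read changed (B5 4->1) — executes, giving 1.
  D3: a read changed (E4 4->1) — executes, giving 1 — identical to its old value.
  D4: a read changed (C2 4->1) — executes, giving 1.
  C1: a read changed (D4 4->1) — executes, giving 1 — identical to its old value.
  C6: dirty, but its reads are unchanged (C1 unchanged, E11 unchanged); cached 1 stands.
  F10: a read changed (B5 4->1) — executes, giving 1.

Note where the cutoff bites: C6 is checked, finds nothing changed, and keeps its cache.

The edit dirties: B5, C1, C2, C6, D3, D4, E4, F10, H10.
8 formula cells run: B5, C1, C2, D3, D4, E4, F10, H10.
Cache hits after checking: C6.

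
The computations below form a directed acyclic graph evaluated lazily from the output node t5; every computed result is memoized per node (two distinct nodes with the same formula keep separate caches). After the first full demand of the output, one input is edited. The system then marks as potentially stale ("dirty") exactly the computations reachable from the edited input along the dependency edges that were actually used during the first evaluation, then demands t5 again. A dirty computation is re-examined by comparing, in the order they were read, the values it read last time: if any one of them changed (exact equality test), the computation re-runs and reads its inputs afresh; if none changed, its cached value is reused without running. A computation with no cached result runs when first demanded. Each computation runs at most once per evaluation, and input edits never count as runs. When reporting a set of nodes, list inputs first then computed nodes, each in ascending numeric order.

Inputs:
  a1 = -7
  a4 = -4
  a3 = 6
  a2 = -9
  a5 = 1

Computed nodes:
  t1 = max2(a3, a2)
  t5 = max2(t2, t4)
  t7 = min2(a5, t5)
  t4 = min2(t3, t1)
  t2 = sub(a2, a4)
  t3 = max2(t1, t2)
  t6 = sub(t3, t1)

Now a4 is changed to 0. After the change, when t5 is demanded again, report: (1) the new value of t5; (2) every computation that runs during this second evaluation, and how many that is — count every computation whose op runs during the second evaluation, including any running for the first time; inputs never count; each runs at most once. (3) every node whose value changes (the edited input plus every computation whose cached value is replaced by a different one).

First demand of the output computes:
  t1 = max2(6, -9) = 6
  t2 = sub(-9, -4) = -5
  t3 = max2(6, -5) = 6
  t4 = min2(6, 6) = 6
  t5 = max2(-5, 6) = 6

After the edit, cleaning proceeds:
  t2: a read changed (a4 -4->0) — executes, giving -9.
  t3: a read changed (t2 -5->-9) — executes, giving 6 — identical to its old value.
  t4: dirty, but its reads are unchanged (t3 unchanged, t1 unchanged); cached 6 stands.
  t5: a read changed (t2 -5->-9) — executes, giving 6 — identical to its old value.

Note where the cutoff bites: t4 is checked, finds nothing changed, and keeps its cache.

Demanding t5 again yields 6.
3 computations run: t2, t3, t5.
The nodes whose values change: a4, t2.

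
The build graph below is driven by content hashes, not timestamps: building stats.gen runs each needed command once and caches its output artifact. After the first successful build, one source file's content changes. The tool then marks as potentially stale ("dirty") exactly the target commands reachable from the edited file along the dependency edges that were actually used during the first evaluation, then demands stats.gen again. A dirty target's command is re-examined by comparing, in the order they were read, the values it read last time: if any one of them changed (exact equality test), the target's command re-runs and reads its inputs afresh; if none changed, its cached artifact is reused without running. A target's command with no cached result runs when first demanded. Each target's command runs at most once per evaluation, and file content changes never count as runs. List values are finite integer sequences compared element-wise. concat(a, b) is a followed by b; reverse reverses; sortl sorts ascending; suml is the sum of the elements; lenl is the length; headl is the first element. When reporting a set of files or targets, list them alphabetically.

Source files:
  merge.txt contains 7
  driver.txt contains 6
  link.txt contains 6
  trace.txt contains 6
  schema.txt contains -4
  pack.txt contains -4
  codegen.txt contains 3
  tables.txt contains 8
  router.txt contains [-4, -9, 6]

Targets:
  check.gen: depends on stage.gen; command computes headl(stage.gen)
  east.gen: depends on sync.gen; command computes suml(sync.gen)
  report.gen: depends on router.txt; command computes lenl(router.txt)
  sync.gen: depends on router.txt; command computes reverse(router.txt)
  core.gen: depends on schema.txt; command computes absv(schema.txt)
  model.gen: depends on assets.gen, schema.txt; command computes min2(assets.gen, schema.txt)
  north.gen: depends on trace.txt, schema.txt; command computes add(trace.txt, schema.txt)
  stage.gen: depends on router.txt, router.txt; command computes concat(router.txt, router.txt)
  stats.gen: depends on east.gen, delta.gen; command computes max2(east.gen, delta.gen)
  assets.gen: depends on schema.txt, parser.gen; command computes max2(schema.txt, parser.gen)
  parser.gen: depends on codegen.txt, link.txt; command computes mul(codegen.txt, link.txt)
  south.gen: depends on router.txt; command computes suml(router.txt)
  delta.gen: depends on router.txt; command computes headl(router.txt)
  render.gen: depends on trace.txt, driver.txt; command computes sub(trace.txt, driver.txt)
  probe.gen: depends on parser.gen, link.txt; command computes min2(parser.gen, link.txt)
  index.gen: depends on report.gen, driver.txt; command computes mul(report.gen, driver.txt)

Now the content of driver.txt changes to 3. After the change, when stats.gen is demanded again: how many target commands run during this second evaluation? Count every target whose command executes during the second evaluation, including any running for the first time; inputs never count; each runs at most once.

Run set: none (0 run).
The important point: nothing the output needs ever reads driver.txt, so the edit is invisible to it.

Initial pass — values computed on the first demand:
  delta.gen = headl([-4, -9, 6]) = -4
  sync.gen = reverse([-4, -9, 6]) = [6, -9, -4]
  east.gen = suml([6, -9, -4]) = -7
  stats.gen = max2(-7, -4) = -4

Second demand — change propagation:
  no demanded computation ever read driver.txt, so the edit dirties nothing and nothing runs.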